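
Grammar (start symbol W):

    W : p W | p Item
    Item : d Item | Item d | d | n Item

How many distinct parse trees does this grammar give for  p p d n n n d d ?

Parse trees for p p d n n n d d:
  [W p [W p [Item d [Item [Item n [Item n [Item n [Item d]]]] d]]]]
  [W p [W p [Item d [Item n [Item [Item n [Item n [Item d]]] d]]]]]
  [W p [W p [Item d [Item n [Item n [Item [Item n [Item d]] d]]]]]]
  [W p [W p [Item d [Item n [Item n [Item n [Item d [Item d]]]]]]]]
  [W p [W p [Item d [Item n [Item n [Item n [Item [Item d] d]]]]]]]
  [W p [W p [Item [Item d [Item n [Item n [Item n [Item d]]]]] d]]]

6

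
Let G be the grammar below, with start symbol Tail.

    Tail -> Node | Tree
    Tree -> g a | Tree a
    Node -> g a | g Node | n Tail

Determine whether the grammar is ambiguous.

Witness: g a

Derivation 1: Tail ⇒ Node ⇒ g a
Derivation 2: Tail ⇒ Tree ⇒ g a

Two distinct leftmost derivations for the same string.

Ambiguous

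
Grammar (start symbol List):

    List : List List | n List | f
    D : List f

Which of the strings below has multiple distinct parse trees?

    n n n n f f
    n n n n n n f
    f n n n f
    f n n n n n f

n n n n f f: 5 trees
n n n n n n f: 1 tree
f n n n f: 1 tree
f n n n n n f: 1 tree

n n n n f f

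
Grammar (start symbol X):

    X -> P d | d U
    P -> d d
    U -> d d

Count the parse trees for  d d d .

2

Parse trees for d d d:
  [X [P d d] d]
  [X d [U d d]]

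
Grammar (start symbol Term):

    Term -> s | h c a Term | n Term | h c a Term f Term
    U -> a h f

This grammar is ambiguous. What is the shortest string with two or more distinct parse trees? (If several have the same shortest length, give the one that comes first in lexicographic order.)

length 1: no string has ≥2 trees
length 2: no string has ≥2 trees
length 3: no string has ≥2 trees
length 4: no string has ≥2 trees
length 5: no string has ≥2 trees
length 6: no string has ≥2 trees
length 7: no string has ≥2 trees
length 8: no string has ≥2 trees
length 9: h c a h c a s f s has 2 parse trees

Two derivations of h c a h c a s f s:
  Term ⇒ h c a Term ⇒ h c a h c a Term f Term ⇒ h c a h c a s f Term ⇒ h c a h c a s f s
  Term ⇒ h c a Term f Term ⇒ h c a h c a Term f Term ⇒ h c a h c a s f Term ⇒ h c a h c a s f s

h c a h c a s f s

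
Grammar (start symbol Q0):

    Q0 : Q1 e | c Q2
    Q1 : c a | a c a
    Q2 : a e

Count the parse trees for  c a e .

Parse trees for c a e:
  [Q0 [Q1 c a] e]
  [Q0 c [Q2 a e]]

2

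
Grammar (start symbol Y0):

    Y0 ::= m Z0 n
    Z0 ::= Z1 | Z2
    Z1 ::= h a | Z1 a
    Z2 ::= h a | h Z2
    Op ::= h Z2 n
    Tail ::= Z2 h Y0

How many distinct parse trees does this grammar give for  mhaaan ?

Parse trees for mhaaan:
  [Y0 m [Z0 [Z1 [Z1 [Z1 h a] a] a]] n]

1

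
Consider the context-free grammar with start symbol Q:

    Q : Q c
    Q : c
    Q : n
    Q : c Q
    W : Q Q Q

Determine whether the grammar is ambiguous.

Witness: c c

Derivation 1: Q ⇒ Q c ⇒ c c
Derivation 2: Q ⇒ c Q ⇒ c c

Two distinct leftmost derivations for the same string.

Ambiguous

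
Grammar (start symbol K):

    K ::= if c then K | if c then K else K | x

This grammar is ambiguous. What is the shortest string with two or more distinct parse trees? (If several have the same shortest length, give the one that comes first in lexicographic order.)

length 1: no string has ≥2 trees
length 4: no string has ≥2 trees
length 6: no string has ≥2 trees
length 7: no string has ≥2 trees
length 9: if c then if c then x else x has 2 parse trees

Two derivations of if c then if c then x else x:
  K ⇒ if c then K ⇒ if c then if c then K else K ⇒ if c then if c then x else K ⇒ if c then if c then x else x
  K ⇒ if c then K else K ⇒ if c then if c then K else K ⇒ if c then if c then x else K ⇒ if c then if c then x else x

if c then if c then x else x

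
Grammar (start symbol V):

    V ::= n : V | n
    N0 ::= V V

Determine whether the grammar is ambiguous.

(N0 is unreachable from V, so its rules don't affect L(V).) Right-recursive list with a separator: after each atom, whether the separator follows determines the rule. One parse per string.

Unambiguous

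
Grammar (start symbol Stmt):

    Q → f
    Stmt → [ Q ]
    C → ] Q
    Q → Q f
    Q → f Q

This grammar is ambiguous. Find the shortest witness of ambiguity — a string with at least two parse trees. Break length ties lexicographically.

length 3: no string has ≥2 trees
length 4: [ f f ] has 2 parse trees

Two derivations of [ f f ]:
  Stmt ⇒ [ Q ] ⇒ [ Q f ] ⇒ [ f f ]
  Stmt ⇒ [ Q ] ⇒ [ f Q ] ⇒ [ f f ]

[ f f ]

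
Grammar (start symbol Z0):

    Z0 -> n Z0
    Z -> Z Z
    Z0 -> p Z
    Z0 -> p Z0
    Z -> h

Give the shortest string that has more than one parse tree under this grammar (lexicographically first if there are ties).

length 2: no string has ≥2 trees
length 3: no string has ≥2 trees
length 4: p h h h has 2 parse trees

Two derivations of p h h h:
  Z0 ⇒ p Z ⇒ p Z Z ⇒ p Z Z Z ⇒ p h Z Z ⇒ p h h Z ⇒ p h h h
  Z0 ⇒ p Z ⇒ p Z Z ⇒ p h Z ⇒ p h Z Z ⇒ p h h Z ⇒ p h h h

p h h h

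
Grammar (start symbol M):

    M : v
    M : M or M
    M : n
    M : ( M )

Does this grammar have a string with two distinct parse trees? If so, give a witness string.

Witness: n or n or n

Derivation 1: M ⇒ M or M ⇒ M or M or M ⇒ n or M or M ⇒ n or n or M ⇒ n or n or n
Derivation 2: M ⇒ M or M ⇒ n or M ⇒ n or M or M ⇒ n or n or M ⇒ n or n or n

Two distinct leftmost derivations for the same string.

Ambiguous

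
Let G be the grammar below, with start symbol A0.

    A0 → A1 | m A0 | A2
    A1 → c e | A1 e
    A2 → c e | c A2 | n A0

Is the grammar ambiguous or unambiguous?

Witness: c e

Derivation 1: A0 ⇒ A1 ⇒ c e
Derivation 2: A0 ⇒ A2 ⇒ c e

Two distinct leftmost derivations for the same string.

Ambiguous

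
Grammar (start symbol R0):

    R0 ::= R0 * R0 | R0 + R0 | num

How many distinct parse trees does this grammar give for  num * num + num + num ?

Parse trees for num * num + num + num:
  [R0 [R0 num] * [R0 [R0 num] + [R0 [R0 num] + [R0 num]]]]
  [R0 [R0 num] * [R0 [R0 [R0 num] + [R0 num]] + [R0 num]]]
  [R0 [R0 [R0 num] * [R0 num]] + [R0 [R0 num] + [R0 num]]]
  [R0 [R0 [R0 num] * [R0 [R0 num] + [R0 num]]] + [R0 num]]
  [R0 [R0 [R0 [R0 num] * [R0 num]] + [R0 num]] + [R0 num]]

5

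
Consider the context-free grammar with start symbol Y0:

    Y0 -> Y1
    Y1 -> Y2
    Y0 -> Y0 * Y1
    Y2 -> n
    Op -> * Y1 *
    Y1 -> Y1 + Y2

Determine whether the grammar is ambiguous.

Only Y0, Y1, Y2 are reachable from Y0; ignoring the rest: Y0 → Y0 * Y1 | Y1  ;  Y1 → Y1 + Y2 | Y2  — a left-associative chain with Y2 at the bottom. Each string factors uniquely by precedence.

Unambiguous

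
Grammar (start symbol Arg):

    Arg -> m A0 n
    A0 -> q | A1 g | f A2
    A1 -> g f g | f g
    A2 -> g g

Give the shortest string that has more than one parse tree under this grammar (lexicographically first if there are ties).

m f g g n

length 3: no string has ≥2 trees
length 5: m f g g n has 2 parse trees

Two derivations of m f g g n:
  Arg ⇒ m A0 n ⇒ m A1 g n ⇒ m f g g n
  Arg ⇒ m A0 n ⇒ m f A2 n ⇒ m f g g n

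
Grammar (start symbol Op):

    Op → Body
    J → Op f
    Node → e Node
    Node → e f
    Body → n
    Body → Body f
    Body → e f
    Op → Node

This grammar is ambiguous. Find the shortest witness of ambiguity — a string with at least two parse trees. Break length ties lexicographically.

length 1: no string has ≥2 trees
length 2: e f has 2 parse trees

Two derivations of e f:
  Op ⇒ Body ⇒ e f
  Op ⇒ Node ⇒ e f

e f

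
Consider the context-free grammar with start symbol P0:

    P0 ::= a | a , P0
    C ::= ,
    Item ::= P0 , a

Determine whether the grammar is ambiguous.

Only P0 is reachable from P0; ignoring the rest: The reachable grammar is A → atom sep A | atom. Each atom is followed by either the separator (recurse) or end-of-string (stop) — no choice point.

Unambiguous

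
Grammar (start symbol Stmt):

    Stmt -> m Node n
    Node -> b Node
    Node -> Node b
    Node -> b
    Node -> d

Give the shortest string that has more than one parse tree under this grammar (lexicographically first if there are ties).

length 3: no string has ≥2 trees
length 4: m b b n has 2 parse trees

Two derivations of m b b n:
  Stmt ⇒ m Node n ⇒ m b Node n ⇒ m b b n
  Stmt ⇒ m Node n ⇒ m Node b n ⇒ m b b n

m b b n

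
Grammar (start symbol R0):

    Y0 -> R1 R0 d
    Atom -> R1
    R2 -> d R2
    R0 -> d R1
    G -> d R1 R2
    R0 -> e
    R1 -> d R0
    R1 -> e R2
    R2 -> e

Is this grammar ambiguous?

Unambiguous

Only R0, R1, R2 are reachable from R0; ignoring the rest: The reachable rules are right-linear with at most one rule per (nonterminal, next-terminal) pair. Each input token forces the next rule, so parsing is deterministic.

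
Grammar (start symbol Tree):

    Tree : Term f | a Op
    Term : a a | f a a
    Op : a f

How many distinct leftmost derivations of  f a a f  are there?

Parse trees for f a a f:
  [Tree [Term f a a] f]

1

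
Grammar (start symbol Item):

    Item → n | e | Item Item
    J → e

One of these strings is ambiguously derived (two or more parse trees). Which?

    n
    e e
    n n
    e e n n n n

n: 1 tree
e e: 1 tree
n n: 1 tree
e e n n n n: 42 trees

e e n n n n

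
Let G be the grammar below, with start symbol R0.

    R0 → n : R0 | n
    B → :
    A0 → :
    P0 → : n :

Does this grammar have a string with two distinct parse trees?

Only R0 is reachable from R0; ignoring the rest: The reachable grammar is A → atom sep A | atom. Each atom is followed by either the separator (recurse) or end-of-string (stop) — no choice point.

Unambiguous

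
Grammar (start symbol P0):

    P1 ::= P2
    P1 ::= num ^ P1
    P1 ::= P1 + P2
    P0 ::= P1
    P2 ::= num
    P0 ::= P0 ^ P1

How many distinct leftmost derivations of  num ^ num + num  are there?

Parse trees for num ^ num + num:
  [P0 [P1 num ^ [P1 [P1 [P2 num]] + [P2 num]]]]
  [P0 [P1 [P1 num ^ [P1 [P2 num]]] + [P2 num]]]
  [P0 [P0 [P1 [P2 num]]] ^ [P1 [P1 [P2 num]] + [P2 num]]]

3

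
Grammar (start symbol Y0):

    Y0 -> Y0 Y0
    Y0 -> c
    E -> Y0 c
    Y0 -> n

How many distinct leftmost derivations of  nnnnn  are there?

14

Parse trees for nnnnn (showing first 6 of 14):
  [Y0 [Y0 n] [Y0 [Y0 n] [Y0 [Y0 n] [Y0 [Y0 n] [Y0 n]]]]]
  [Y0 [Y0 n] [Y0 [Y0 n] [Y0 [Y0 [Y0 n] [Y0 n]] [Y0 n]]]]
  [Y0 [Y0 n] [Y0 [Y0 [Y0 n] [Y0 n]] [Y0 [Y0 n] [Y0 n]]]]
  [Y0 [Y0 n] [Y0 [Y0 [Y0 n] [Y0 [Y0 n] [Y0 n]]] [Y0 n]]]
  [Y0 [Y0 n] [Y0 [Y0 [Y0 [Y0 n] [Y0 n]] [Y0 n]] [Y0 n]]]
  [Y0 [Y0 [Y0 n] [Y0 n]] [Y0 [Y0 n] [Y0 [Y0 n] [Y0 n]]]]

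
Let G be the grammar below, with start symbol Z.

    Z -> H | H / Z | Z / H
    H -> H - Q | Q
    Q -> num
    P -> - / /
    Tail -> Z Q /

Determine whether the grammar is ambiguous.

Ambiguous

Witness: num / num

Derivation 1: Z ⇒ H / Z ⇒ Q / Z ⇒ num / Z ⇒ num / H ⇒ num / Q ⇒ num / num
Derivation 2: Z ⇒ Z / H ⇒ H / H ⇒ Q / H ⇒ num / H ⇒ num / Q ⇒ num / num

Two distinct leftmost derivations for the same string.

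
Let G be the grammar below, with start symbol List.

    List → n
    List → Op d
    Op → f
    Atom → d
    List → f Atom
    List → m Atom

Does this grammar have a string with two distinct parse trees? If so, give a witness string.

Witness: f d

Derivation 1: List ⇒ Op d ⇒ f d
Derivation 2: List ⇒ f Atom ⇒ f d

Two distinct leftmost derivations for the same string.

Ambiguous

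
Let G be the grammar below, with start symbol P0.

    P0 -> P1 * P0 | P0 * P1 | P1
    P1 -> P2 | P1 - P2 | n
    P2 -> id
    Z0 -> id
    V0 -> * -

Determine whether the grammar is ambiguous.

Ambiguous

Witness: id * id

Derivation 1: P0 ⇒ P1 * P0 ⇒ P2 * P0 ⇒ id * P0 ⇒ id * P1 ⇒ id * P2 ⇒ id * id
Derivation 2: P0 ⇒ P0 * P1 ⇒ P1 * P1 ⇒ P2 * P1 ⇒ id * P1 ⇒ id * P2 ⇒ id * id

Two distinct leftmost derivations for the same string.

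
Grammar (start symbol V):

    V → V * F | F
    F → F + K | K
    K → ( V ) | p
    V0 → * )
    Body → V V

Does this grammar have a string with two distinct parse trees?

Only V, F, K are reachable from V; ignoring the rest: V → V * F | F  ;  F → F + K | K  — a left-associative chain with K at the bottom. Each string factors uniquely by precedence.

Unambiguous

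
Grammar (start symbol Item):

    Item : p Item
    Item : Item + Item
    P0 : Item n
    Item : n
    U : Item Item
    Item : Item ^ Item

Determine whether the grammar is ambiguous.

Ambiguous

Witness: p n + n

Derivation 1: Item ⇒ p Item ⇒ p Item + Item ⇒ p n + Item ⇒ p n + n
Derivation 2: Item ⇒ Item + Item ⇒ p Item + Item ⇒ p n + Item ⇒ p n + n

Two distinct leftmost derivations for the same string.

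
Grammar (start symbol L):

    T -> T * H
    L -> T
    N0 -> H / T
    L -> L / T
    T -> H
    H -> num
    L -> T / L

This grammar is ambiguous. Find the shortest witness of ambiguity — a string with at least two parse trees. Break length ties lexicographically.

num / num

length 1: no string has ≥2 trees
length 3: num / num has 2 parse trees

Two derivations of num / num:
  L ⇒ L / T ⇒ T / T ⇒ H / T ⇒ num / T ⇒ num / H ⇒ num / num
  L ⇒ T / L ⇒ H / L ⇒ num / L ⇒ num / T ⇒ num / H ⇒ num / num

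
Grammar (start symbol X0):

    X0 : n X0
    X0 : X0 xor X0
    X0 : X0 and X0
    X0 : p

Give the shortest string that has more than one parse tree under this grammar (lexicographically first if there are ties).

n p and p

length 1: no string has ≥2 trees
length 2: no string has ≥2 trees
length 3: no string has ≥2 trees
length 4: n p and p has 2 parse trees

Two derivations of n p and p:
  X0 ⇒ n X0 ⇒ n X0 and X0 ⇒ n p and X0 ⇒ n p and p
  X0 ⇒ X0 and X0 ⇒ n X0 and X0 ⇒ n p and X0 ⇒ n p and p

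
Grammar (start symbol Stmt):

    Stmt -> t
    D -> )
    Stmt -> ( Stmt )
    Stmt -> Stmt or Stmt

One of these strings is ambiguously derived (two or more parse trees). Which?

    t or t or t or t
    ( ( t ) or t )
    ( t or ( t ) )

t or t or t or t: 5 trees
( ( t ) or t ): 1 tree
( t or ( t ) ): 1 tree

t or t or t or t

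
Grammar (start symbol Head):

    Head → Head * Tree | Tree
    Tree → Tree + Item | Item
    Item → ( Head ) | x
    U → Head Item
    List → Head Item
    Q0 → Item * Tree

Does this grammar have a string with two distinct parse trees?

Unambiguous

Only Head, Tree, Item are reachable from Head; ignoring the rest: The grammar is stratified — Head handles '*' (left-recursive), Tree handles '+', Item atoms. Each operator has a fixed associativity and precedence level, so every string has one parse.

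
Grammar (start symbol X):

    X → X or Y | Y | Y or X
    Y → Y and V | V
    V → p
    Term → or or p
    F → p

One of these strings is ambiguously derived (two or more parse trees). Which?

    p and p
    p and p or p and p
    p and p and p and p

p and p: 1 tree
p and p or p and p: 2 trees
p and p and p and p: 1 tree

p and p or p and p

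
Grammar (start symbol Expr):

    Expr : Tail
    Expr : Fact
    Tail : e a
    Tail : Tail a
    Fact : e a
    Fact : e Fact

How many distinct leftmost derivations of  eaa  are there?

1

Parse trees for eaa:
  [Expr [Tail [Tail e a] a]]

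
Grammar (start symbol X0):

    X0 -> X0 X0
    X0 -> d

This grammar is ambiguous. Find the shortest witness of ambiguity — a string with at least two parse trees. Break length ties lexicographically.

d d d

length 1: no string has ≥2 trees
length 2: no string has ≥2 trees
length 3: d d d has 2 parse trees

Two derivations of d d d:
  X0 ⇒ X0 X0 ⇒ X0 X0 X0 ⇒ d X0 X0 ⇒ d d X0 ⇒ d d d
  X0 ⇒ X0 X0 ⇒ d X0 ⇒ d X0 X0 ⇒ d d X0 ⇒ d d d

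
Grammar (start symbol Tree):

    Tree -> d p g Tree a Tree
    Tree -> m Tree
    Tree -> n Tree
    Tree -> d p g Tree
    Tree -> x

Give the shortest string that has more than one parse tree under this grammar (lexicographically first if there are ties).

d p g d p g x a x

length 1: no string has ≥2 trees
length 2: no string has ≥2 trees
length 3: no string has ≥2 trees
length 4: no string has ≥2 trees
length 5: no string has ≥2 trees
length 6: no string has ≥2 trees
length 7: no string has ≥2 trees
length 8: no string has ≥2 trees
length 9: d p g d p g x a x has 2 parse trees

Two derivations of d p g d p g x a x:
  Tree ⇒ d p g Tree a Tree ⇒ d p g d p g Tree a Tree ⇒ d p g d p g x a Tree ⇒ d p g d p g x a x
  Tree ⇒ d p g Tree ⇒ d p g d p g Tree a Tree ⇒ d p g d p g x a Tree ⇒ d p g d p g x a x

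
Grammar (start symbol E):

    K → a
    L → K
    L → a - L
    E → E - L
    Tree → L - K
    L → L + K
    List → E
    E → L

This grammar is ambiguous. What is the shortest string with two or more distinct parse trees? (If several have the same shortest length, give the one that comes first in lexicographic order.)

a - a

length 1: no string has ≥2 trees
length 3: a - a has 2 parse trees

Two derivations of a - a:
  E ⇒ E - L ⇒ L - L ⇒ K - L ⇒ a - L ⇒ a - K ⇒ a - a
  E ⇒ L ⇒ a - L ⇒ a - K ⇒ a - a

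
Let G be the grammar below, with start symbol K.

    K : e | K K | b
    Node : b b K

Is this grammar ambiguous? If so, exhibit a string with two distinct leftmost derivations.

Ambiguous

Witness: b b b

Derivation 1: K ⇒ K K ⇒ K K K ⇒ b K K ⇒ b b K ⇒ b b b
Derivation 2: K ⇒ K K ⇒ b K ⇒ b K K ⇒ b b K ⇒ b b b

Two distinct leftmost derivations for the same string.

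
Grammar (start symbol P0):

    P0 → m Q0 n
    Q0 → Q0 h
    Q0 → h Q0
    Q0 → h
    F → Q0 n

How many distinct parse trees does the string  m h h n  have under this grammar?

2

Parse trees for m h h n:
  [P0 m [Q0 [Q0 h] h] n]
  [P0 m [Q0 h [Q0 h]] n]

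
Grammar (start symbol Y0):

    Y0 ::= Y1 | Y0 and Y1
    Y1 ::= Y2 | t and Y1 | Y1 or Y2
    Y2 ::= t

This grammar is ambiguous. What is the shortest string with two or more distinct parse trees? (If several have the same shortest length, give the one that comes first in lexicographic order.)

t and t

length 1: no string has ≥2 trees
length 3: t and t has 2 parse trees

Two derivations of t and t:
  Y0 ⇒ Y1 ⇒ t and Y1 ⇒ t and Y2 ⇒ t and t
  Y0 ⇒ Y0 and Y1 ⇒ Y1 and Y1 ⇒ Y2 and Y1 ⇒ t and Y1 ⇒ t and Y2 ⇒ t and t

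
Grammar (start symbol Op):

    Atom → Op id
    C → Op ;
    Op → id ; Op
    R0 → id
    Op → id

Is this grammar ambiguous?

(R0, Atom, C are unreachable from Op, so their rules don't affect L(Op).) The reachable grammar is A → atom sep A | atom. Each atom is followed by either the separator (recurse) or end-of-string (stop) — no choice point.

Unambiguous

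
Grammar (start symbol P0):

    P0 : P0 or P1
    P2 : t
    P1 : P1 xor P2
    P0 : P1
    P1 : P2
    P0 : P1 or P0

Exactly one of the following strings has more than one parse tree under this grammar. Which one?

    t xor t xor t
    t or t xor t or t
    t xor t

t xor t xor t: 1 tree
t or t xor t or t: 4 trees
t xor t: 1 tree

t or t xor t or t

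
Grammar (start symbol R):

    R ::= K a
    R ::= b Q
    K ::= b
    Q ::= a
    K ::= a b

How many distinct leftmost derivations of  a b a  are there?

1

Parse trees for a b a:
  [R [K a b] a]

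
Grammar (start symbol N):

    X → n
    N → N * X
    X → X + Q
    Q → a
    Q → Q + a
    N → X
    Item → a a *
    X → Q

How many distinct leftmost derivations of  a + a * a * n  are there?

Parse trees for a + a * a * n:
  [N [N [N [X [X [Q a]] + [Q a]]] * [X [Q a]]] * [X n]]
  [N [N [N [X [Q [Q a] + a]]] * [X [Q a]]] * [X n]]

2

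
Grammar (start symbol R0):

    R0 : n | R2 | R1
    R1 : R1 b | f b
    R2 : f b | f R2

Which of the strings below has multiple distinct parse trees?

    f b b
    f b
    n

f b

f b b: 1 tree
f b: 2 trees
n: 1 tree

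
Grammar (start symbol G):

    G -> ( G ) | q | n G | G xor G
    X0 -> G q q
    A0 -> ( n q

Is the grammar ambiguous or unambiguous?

Ambiguous

Witness: n q xor q

Derivation 1: G ⇒ n G ⇒ n G xor G ⇒ n q xor G ⇒ n q xor q
Derivation 2: G ⇒ G xor G ⇒ n G xor G ⇒ n q xor G ⇒ n q xor q

Two distinct leftmost derivations for the same string.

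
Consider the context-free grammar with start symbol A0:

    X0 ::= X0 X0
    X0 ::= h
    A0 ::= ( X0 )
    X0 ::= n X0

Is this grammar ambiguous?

Ambiguous

Witness: ( h h h )

Derivation 1: A0 ⇒ ( X0 ) ⇒ ( X0 X0 ) ⇒ ( X0 X0 X0 ) ⇒ ( h X0 X0 ) ⇒ ( h h X0 ) ⇒ ( h h h )
Derivation 2: A0 ⇒ ( X0 ) ⇒ ( X0 X0 ) ⇒ ( h X0 ) ⇒ ( h X0 X0 ) ⇒ ( h h X0 ) ⇒ ( h h h )

Two distinct leftmost derivations for the same string.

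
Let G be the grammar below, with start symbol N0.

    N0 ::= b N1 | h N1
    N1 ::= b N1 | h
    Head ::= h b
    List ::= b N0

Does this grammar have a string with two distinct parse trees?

Unambiguous

Only N0, N1 are reachable from N0; ignoring the rest: Restricted to the reachable nonterminals, every rule has the form A → t or A → t B, and no two rules for the same A share a first terminal. The grammar encodes a DFA — one run per string.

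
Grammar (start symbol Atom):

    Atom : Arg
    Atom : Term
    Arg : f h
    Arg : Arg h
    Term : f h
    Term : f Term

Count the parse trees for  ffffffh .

1

Parse trees for ffffffh:
  [Atom [Term f [Term f [Term f [Term f [Term f [Term f h]]]]]]]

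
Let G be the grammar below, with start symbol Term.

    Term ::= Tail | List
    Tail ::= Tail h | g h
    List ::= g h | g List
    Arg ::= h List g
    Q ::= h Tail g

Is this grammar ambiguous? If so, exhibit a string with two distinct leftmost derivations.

Witness: g h

Derivation 1: Term ⇒ Tail ⇒ g h
Derivation 2: Term ⇒ List ⇒ g h

Two distinct leftmost derivations for the same string.

Ambiguous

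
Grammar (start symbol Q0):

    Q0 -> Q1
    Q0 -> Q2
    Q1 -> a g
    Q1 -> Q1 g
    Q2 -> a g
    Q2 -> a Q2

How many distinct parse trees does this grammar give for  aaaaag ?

Parse trees for aaaaag:
  [Q0 [Q2 a [Q2 a [Q2 a [Q2 a [Q2 a g]]]]]]

1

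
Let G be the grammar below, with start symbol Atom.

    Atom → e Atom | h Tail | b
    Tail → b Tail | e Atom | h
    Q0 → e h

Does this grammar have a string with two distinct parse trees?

Only Atom, Tail are reachable from Atom; ignoring the rest: Each reachable nonterminal has at most one production per leading terminal, and all productions are right-linear; the derivation is determined token-by-token.

Unambiguous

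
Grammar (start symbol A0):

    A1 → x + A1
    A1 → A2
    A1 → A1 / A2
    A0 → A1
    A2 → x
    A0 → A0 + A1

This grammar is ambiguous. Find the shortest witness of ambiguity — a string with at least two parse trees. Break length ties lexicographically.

x + x

length 1: no string has ≥2 trees
length 3: x + x has 2 parse trees

Two derivations of x + x:
  A0 ⇒ A1 ⇒ x + A1 ⇒ x + A2 ⇒ x + x
  A0 ⇒ A0 + A1 ⇒ A1 + A1 ⇒ A2 + A1 ⇒ x + A1 ⇒ x + A2 ⇒ x + x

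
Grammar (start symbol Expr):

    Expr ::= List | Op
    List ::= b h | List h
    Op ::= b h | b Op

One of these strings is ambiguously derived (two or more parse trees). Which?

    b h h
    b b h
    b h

b h h: 1 tree
b b h: 1 tree
b h: 2 trees

b h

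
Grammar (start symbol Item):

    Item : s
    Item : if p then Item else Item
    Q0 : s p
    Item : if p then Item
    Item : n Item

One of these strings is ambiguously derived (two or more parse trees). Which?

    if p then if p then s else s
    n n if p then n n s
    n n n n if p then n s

if p then if p then s else s

if p then if p then s else s: 2 trees
n n if p then n n s: 1 tree
n n n n if p then n s: 1 tree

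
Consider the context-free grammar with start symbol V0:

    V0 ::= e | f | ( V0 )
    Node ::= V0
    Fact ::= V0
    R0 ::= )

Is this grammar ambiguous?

(Node, Fact, R0 are unreachable from V0, so their rules don't affect L(V0).) L(V0) is { openⁿ atom closeⁿ : n ≥ 0 }. The bracket depth fixes n, and the derivation is forced at every step.

Unambiguous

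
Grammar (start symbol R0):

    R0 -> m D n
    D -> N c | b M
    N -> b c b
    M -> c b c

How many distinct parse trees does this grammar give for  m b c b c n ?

Parse trees for m b c b c n:
  [R0 m [D [N b c b] c] n]
  [R0 m [D b [M c b c]] n]

2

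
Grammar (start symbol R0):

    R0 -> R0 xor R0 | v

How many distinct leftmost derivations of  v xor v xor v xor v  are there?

Parse trees for v xor v xor v xor v:
  [R0 [R0 v] xor [R0 [R0 v] xor [R0 [R0 v] xor [R0 v]]]]
  [R0 [R0 v] xor [R0 [R0 [R0 v] xor [R0 v]] xor [R0 v]]]
  [R0 [R0 [R0 v] xor [R0 v]] xor [R0 [R0 v] xor [R0 v]]]
  [R0 [R0 [R0 v] xor [R0 [R0 v] xor [R0 v]]] xor [R0 v]]
  [R0 [R0 [R0 [R0 v] xor [R0 v]] xor [R0 v]] xor [R0 v]]

5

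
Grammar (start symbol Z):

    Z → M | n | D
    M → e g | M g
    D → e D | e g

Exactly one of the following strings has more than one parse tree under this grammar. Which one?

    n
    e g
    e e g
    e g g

n: 1 tree
e g: 2 trees
e e g: 1 tree
e g g: 1 tree

e g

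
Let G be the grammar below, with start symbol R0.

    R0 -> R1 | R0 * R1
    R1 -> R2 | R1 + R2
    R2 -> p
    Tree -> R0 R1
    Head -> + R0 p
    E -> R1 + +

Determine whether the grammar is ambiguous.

Unambiguous

(Tree, Head, E are unreachable from R0, so their rules don't affect L(R0).) This is a standard precedence ladder (R0 over R1 over R2), with each level left-recursive on its own operator ('*' at R0, '+' at R1). That structure is LR(1), hence unambiguous.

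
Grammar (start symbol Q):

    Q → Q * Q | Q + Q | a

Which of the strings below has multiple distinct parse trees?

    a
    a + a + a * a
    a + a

a + a + a * a

a: 1 tree
a + a + a * a: 5 trees
a + a: 1 tree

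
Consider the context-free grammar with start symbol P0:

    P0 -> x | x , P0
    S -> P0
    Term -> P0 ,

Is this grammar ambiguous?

Unambiguous

Only P0 is reachable from P0; ignoring the rest: The reachable grammar is A → atom sep A | atom. Each atom is followed by either the separator (recurse) or end-of-string (stop) — no choice point.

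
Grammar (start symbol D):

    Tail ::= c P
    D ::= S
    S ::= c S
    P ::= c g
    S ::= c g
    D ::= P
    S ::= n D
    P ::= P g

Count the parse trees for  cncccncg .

Parse trees for cncccncg:
  [D [S c [S n [D [S c [S c [S c [S n [D [S c g]]]]]]]]]]
  [D [S c [S n [D [S c [S c [S c [S n [D [P c g]]]]]]]]]]

2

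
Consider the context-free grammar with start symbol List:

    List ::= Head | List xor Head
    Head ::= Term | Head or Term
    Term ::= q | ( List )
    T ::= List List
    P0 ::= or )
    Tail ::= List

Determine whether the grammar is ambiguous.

Only List, Head, Term are reachable from List; ignoring the rest: This is a standard precedence ladder (List over Head over Term), with each level left-recursive on its own operator ('xor' at List, 'or' at Head). That structure is LR(1), hence unambiguous.

Unambiguous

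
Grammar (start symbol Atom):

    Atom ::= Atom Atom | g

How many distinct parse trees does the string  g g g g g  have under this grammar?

14

Parse trees for g g g g g (showing first 6 of 14):
  [Atom [Atom g] [Atom [Atom g] [Atom [Atom g] [Atom [Atom g] [Atom g]]]]]
  [Atom [Atom g] [Atom [Atom g] [Atom [Atom [Atom g] [Atom g]] [Atom g]]]]
  [Atom [Atom g] [Atom [Atom [Atom g] [Atom g]] [Atom [Atom g] [Atom g]]]]
  [Atom [Atom g] [Atom [Atom [Atom g] [Atom [Atom g] [Atom g]]] [Atom g]]]
  [Atom [Atom g] [Atom [Atom [Atom [Atom g] [Atom g]] [Atom g]] [Atom g]]]
  [Atom [Atom [Atom g] [Atom g]] [Atom [Atom g] [Atom [Atom g] [Atom g]]]]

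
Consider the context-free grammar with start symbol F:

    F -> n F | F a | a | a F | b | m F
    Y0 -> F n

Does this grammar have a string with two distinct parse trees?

Ambiguous

Witness: a a

Derivation 1: F ⇒ F a ⇒ a a
Derivation 2: F ⇒ a F ⇒ a a

Two distinct leftmost derivations for the same string.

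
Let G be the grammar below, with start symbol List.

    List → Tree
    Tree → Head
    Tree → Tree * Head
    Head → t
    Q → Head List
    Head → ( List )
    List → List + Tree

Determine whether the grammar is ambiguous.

Unambiguous

(Q is unreachable from List, so its rules don't affect L(List).) The grammar is stratified — List handles '+' (left-recursive), Tree handles '*', Head atoms. Each operator has a fixed associativity and precedence level, so every string has one parse.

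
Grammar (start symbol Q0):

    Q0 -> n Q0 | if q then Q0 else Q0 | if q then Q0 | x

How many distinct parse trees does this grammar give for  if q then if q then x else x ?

Parse trees for if q then if q then x else x:
  [Q0 if q then [Q0 if q then [Q0 x]] else [Q0 x]]
  [Q0 if q then [Q0 if q then [Q0 x] else [Q0 x]]]

2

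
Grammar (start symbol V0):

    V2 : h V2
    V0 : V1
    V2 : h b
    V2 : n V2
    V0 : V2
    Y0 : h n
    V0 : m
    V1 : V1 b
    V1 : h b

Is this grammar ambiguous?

Ambiguous

Witness: h b

Derivation 1: V0 ⇒ V1 ⇒ h b
Derivation 2: V0 ⇒ V2 ⇒ h b

Two distinct leftmost derivations for the same string.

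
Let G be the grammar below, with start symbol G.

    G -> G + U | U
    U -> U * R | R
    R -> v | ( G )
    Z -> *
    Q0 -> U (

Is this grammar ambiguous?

Only G, U, R are reachable from G; ignoring the rest: G → G + U | U  ;  U → U * R | R  — a left-associative chain with R at the bottom. Each string factors uniquely by precedence.

Unambiguous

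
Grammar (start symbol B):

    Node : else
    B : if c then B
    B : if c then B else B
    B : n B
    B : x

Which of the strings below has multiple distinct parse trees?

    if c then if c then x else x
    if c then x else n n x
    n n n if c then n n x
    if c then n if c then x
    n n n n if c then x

if c then if c then x else x

if c then if c then x else x: 2 trees
if c then x else n n x: 1 tree
n n n if c then n n x: 1 tree
if c then n if c then x: 1 tree
n n n n if c then x: 1 tree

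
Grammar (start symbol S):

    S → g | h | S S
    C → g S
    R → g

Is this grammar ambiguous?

Ambiguous

Witness: g g g

Derivation 1: S ⇒ S S ⇒ g S ⇒ g S S ⇒ g g S ⇒ g g g
Derivation 2: S ⇒ S S ⇒ S S S ⇒ g S S ⇒ g g S ⇒ g g g

Two distinct leftmost derivations for the same string.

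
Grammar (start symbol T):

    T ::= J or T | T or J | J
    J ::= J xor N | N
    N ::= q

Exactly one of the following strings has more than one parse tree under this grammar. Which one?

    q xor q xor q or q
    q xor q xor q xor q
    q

q xor q xor q or q: 2 trees
q xor q xor q xor q: 1 tree
q: 1 tree

q xor q xor q or q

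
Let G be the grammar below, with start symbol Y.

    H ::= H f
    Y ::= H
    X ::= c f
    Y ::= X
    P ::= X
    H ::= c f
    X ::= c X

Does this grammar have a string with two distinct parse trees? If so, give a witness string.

Ambiguous

Witness: c f

Derivation 1: Y ⇒ H ⇒ c f
Derivation 2: Y ⇒ X ⇒ c f

Two distinct leftmost derivations for the same string.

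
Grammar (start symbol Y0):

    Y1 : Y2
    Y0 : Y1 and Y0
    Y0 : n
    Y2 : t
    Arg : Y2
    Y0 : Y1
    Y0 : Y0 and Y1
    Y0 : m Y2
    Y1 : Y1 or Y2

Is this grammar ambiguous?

Ambiguous

Witness: t and t

Derivation 1: Y0 ⇒ Y1 and Y0 ⇒ Y2 and Y0 ⇒ t and Y0 ⇒ t and Y1 ⇒ t and Y2 ⇒ t and t
Derivation 2: Y0 ⇒ Y0 and Y1 ⇒ Y1 and Y1 ⇒ Y2 and Y1 ⇒ t and Y1 ⇒ t and Y2 ⇒ t and t

Two distinct leftmost derivations for the same string.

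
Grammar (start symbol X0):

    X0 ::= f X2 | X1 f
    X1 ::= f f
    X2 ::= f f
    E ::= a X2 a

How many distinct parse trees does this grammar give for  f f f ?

Parse trees for f f f:
  [X0 f [X2 f f]]
  [X0 [X1 f f] f]

2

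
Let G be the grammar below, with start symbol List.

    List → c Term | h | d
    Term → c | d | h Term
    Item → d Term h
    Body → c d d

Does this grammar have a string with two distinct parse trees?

(Item, Body are unreachable from List, so their rules don't affect L(List).) Each reachable nonterminal has at most one production per leading terminal, and all productions are right-linear; the derivation is determined token-by-token.

Unambiguous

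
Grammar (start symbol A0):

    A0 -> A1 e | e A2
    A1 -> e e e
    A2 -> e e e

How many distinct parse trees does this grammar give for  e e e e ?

2

Parse trees for e e e e:
  [A0 [A1 e e e] e]
  [A0 e [A2 e e e]]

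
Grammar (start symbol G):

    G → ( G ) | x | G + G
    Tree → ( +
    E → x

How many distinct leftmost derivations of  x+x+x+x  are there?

Parse trees for x+x+x+x:
  [G [G x] + [G [G x] + [G [G x] + [G x]]]]
  [G [G x] + [G [G [G x] + [G x]] + [G x]]]
  [G [G [G x] + [G x]] + [G [G x] + [G x]]]
  [G [G [G x] + [G [G x] + [G x]]] + [G x]]
  [G [G [G [G x] + [G x]] + [G x]] + [G x]]

5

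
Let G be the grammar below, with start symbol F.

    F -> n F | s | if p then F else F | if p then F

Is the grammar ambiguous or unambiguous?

Witness: if p then if p then s else s

Derivation 1: F ⇒ if p then F else F ⇒ if p then if p then F else F ⇒ if p then if p then s else F ⇒ if p then if p then s else s
Derivation 2: F ⇒ if p then F ⇒ if p then if p then F else F ⇒ if p then if p then s else F ⇒ if p then if p then s else s

Two distinct leftmost derivations for the same string.

Ambiguous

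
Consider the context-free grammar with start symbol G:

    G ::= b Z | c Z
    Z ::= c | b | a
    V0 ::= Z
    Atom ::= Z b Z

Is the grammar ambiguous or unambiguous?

Unambiguous

Only G, Z are reachable from G; ignoring the rest: Each reachable nonterminal has at most one production per leading terminal, and all productions are right-linear; the derivation is determined token-by-token.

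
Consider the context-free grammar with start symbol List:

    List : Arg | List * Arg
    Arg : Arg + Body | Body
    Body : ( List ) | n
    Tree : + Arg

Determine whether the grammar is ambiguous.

Only List, Arg, Body are reachable from List; ignoring the rest: The grammar is stratified — List handles '*' (left-recursive), Arg handles '+', Body atoms. Each operator has a fixed associativity and precedence level, so every string has one parse.

Unambiguous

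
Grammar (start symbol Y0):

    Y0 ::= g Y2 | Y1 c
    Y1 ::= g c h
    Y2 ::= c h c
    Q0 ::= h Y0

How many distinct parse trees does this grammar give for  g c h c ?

2

Parse trees for g c h c:
  [Y0 g [Y2 c h c]]
  [Y0 [Y1 g c h] c]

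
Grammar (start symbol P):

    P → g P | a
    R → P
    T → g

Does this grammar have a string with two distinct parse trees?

(R, T are unreachable from P, so their rules don't affect L(P).) Each reachable nonterminal has at most one production per leading terminal, and all productions are right-linear; the derivation is determined token-by-token.

Unambiguous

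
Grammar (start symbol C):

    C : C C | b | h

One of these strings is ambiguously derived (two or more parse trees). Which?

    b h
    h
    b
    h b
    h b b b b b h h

h b b b b b h h

b h: 1 tree
h: 1 tree
b: 1 tree
h b: 1 tree
h b b b b b h h: 429 trees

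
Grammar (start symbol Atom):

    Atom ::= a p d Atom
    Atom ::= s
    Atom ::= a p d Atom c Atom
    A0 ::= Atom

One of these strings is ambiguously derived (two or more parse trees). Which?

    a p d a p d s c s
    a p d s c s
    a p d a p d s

a p d a p d s c s

a p d a p d s c s: 2 trees
a p d s c s: 1 tree
a p d a p d s: 1 tree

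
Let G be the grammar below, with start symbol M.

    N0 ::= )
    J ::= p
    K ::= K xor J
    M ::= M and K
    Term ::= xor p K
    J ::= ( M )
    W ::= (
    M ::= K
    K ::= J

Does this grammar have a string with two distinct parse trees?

Only M, K, J are reachable from M; ignoring the rest: M → M and K | K  ;  K → K xor J | J  — a left-associative chain with J at the bottom. Each string factors uniquely by precedence.

Unambiguous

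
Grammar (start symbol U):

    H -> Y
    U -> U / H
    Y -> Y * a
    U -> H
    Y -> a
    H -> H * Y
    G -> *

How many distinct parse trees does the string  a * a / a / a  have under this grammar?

Parse trees for a * a / a / a:
  [U [U [U [H [Y [Y a] * a]]] / [H [Y a]]] / [H [Y a]]]
  [U [U [U [H [H [Y a]] * [Y a]]] / [H [Y a]]] / [H [Y a]]]

2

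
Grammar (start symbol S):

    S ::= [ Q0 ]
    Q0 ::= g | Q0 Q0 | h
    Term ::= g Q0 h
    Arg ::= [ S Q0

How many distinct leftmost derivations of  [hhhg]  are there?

5

Parse trees for [hhhg]:
  [S [ [Q0 [Q0 h] [Q0 [Q0 h] [Q0 [Q0 h] [Q0 g]]]] ]]
  [S [ [Q0 [Q0 h] [Q0 [Q0 [Q0 h] [Q0 h]] [Q0 g]]] ]]
  [S [ [Q0 [Q0 [Q0 h] [Q0 h]] [Q0 [Q0 h] [Q0 g]]] ]]
  [S [ [Q0 [Q0 [Q0 h] [Q0 [Q0 h] [Q0 h]]] [Q0 g]] ]]
  [S [ [Q0 [Q0 [Q0 [Q0 h] [Q0 h]] [Q0 h]] [Q0 g]] ]]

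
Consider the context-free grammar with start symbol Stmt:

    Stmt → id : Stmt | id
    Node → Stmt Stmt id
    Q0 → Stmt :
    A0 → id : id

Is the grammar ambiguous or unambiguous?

Only Stmt is reachable from Stmt; ignoring the rest: The reachable grammar is A → atom sep A | atom. Each atom is followed by either the separator (recurse) or end-of-string (stop) — no choice point.

Unambiguous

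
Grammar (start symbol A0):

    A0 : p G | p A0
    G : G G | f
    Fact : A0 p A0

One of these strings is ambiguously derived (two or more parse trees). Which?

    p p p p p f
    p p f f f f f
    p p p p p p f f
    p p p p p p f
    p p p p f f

p p f f f f f

p p p p p f: 1 tree
p p f f f f f: 14 trees
p p p p p p f f: 1 tree
p p p p p p f: 1 tree
p p p p f f: 1 tree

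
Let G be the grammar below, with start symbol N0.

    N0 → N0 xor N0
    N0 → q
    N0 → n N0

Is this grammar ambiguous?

Ambiguous

Witness: n q xor q

Derivation 1: N0 ⇒ N0 xor N0 ⇒ n N0 xor N0 ⇒ n q xor N0 ⇒ n q xor q
Derivation 2: N0 ⇒ n N0 ⇒ n N0 xor N0 ⇒ n q xor N0 ⇒ n q xor q

Two distinct leftmost derivations for the same string.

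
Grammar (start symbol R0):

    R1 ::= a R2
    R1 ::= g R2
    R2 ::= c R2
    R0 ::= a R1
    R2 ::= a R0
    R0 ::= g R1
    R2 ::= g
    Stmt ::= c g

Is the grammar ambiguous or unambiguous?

Unambiguous

(Stmt is unreachable from R0, so its rules don't affect L(R0).) Each reachable nonterminal has at most one production per leading terminal, and all productions are right-linear; the derivation is determined token-by-token.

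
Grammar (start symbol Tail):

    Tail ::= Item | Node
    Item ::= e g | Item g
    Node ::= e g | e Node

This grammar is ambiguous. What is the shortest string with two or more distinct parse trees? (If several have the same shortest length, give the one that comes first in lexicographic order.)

length 2: e g has 2 parse trees

Two derivations of e g:
  Tail ⇒ Item ⇒ e g
  Tail ⇒ Node ⇒ e g

e g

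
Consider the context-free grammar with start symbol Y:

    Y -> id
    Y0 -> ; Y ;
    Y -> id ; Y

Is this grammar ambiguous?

Only Y is reachable from Y; ignoring the rest: The reachable grammar is A → atom sep A | atom. Each atom is followed by either the separator (recurse) or end-of-string (stop) — no choice point.

Unambiguous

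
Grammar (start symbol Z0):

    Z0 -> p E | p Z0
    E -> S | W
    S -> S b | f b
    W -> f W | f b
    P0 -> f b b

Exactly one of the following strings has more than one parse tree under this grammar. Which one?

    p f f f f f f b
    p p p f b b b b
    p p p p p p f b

p p p p p p f b

p f f f f f f b: 1 tree
p p p f b b b b: 1 tree
p p p p p p f b: 2 trees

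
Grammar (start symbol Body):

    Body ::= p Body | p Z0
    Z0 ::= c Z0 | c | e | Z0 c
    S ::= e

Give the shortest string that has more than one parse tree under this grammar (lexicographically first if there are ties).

p c c

length 2: no string has ≥2 trees
length 3: p c c has 2 parse trees

Two derivations of p c c:
  Body ⇒ p Z0 ⇒ p c Z0 ⇒ p c c
  Body ⇒ p Z0 ⇒ p Z0 c ⇒ p c c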